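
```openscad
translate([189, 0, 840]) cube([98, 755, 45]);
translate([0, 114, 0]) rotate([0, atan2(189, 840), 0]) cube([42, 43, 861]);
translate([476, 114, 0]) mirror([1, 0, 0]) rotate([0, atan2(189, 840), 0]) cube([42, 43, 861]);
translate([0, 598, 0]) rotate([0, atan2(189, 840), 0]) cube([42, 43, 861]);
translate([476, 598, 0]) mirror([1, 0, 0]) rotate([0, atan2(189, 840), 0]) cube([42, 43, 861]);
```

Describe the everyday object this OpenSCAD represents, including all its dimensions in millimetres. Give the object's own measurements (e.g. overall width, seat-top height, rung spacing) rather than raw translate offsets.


A sawhorse. A 98×755×45 mm beam (x, y, z) sits on two A-frame leg pairs. Each pair is two raked legs of 42×43 mm section (43 mm along y) splaying symmetrically in x. Each leg rises 840 mm vertically over 189 mm of horizontal reach and is 861 mm long along its own axis. Every leg's outer bottom edge rests on the floor and its outer top edge meets a bottom edge of the beam — the left legs (tilting toward +x) meet the beam's −x bottom edge, the right legs (their mirror images, tilting toward −x) meet its +x bottom edge — so the leg tops tuck under the beam, the beam's underside is 840 mm above the floor, and the feet are 476 mm apart outside-to-outside with the beam centred between them. The two leg pairs are set in 114 mm from either end of the beam.


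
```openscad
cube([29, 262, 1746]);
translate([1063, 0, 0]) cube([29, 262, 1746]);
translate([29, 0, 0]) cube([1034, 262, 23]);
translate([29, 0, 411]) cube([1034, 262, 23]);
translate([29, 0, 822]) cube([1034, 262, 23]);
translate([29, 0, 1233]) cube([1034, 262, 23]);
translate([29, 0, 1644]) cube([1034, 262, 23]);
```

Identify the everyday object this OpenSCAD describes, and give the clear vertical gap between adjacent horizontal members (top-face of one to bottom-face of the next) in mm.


A bookshelf. The clear shelf gap is 388 mm.

Two tall side panels with 5 horizontal boards between them — a bookshelf. The first two shelf undersides are at z = 0 and z = 411; with shelf thickness 23, the clear gap is 411 − 0 − 23 = 388 mm.


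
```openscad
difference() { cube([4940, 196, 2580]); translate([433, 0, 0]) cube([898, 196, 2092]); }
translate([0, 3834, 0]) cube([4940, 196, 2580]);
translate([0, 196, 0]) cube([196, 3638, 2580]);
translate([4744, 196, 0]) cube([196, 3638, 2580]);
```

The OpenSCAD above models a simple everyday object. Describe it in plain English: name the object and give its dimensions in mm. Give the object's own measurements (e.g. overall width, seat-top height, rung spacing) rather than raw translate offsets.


A single room: four walls, each 2580 mm tall and 196 mm thick, enclosing an outside footprint 4940×4030 mm (x × y), no floor or roof. The front and back walls (−y and +y sides) run the full x-width; the side walls fit between their inner faces. A door opening 898 mm wide and 2092 mm tall is cut through the front wall from the floor up, its −x edge 433 mm from the wall's −x end.


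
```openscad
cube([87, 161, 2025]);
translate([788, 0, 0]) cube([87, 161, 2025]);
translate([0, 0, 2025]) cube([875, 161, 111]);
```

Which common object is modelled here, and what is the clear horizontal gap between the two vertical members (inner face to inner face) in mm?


A door frame. The clear opening width is 701 mm.

Two 2025 mm tall posts with a header on top — a door frame. The left jamb is 87 mm wide at x = 0; the right jamb starts at x = 788. The clear opening is 788 − 87 = 701 mm.


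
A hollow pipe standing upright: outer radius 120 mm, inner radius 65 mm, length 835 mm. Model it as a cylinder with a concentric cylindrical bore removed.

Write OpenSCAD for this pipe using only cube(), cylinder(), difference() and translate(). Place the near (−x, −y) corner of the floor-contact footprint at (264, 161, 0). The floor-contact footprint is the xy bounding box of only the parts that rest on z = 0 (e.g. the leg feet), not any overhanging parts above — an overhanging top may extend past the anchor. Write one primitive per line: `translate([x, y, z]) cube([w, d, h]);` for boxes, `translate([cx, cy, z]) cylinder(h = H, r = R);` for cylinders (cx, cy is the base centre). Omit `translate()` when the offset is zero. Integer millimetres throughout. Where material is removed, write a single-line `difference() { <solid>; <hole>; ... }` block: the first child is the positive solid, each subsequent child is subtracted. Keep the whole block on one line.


difference() { translate([384, 281, 0]) cylinder(h = 835, r = 120); translate([384, 281, 0]) cylinder(h = 835, r = 65); }


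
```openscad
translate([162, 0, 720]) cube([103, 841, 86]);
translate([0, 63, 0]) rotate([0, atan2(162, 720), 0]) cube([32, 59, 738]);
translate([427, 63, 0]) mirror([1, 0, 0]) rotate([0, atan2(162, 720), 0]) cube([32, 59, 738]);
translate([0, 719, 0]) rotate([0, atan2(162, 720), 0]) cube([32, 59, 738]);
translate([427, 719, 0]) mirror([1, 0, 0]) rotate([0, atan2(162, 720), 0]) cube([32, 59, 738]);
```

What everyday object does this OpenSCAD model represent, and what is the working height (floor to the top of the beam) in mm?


A sawhorse. The overall height is 806 mm.

A beam across two mirrored pairs of raked legs — a sawhorse. The beam's underside is at z = 720 (matching the legs' vertical rise in atan2(162, 720)) and the beam is 86 mm tall, so its top is at 720 + 86 = 806 mm. The raked legs top out at the beam's underside, so that is the highest point.


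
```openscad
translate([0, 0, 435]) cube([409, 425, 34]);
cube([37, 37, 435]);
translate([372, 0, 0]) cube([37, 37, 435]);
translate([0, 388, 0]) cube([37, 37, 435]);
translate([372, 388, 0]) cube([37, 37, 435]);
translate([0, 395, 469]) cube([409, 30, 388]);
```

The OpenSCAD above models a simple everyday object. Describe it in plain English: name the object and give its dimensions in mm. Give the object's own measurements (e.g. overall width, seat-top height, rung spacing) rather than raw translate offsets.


A chair. The seat is a 409×425×34 mm slab with its top at z = 469 mm, on four 37×37 mm corner legs (flush with the seat edges, standing on z = 0). A flat backrest 30 mm thick, 388 mm tall, spans the full seat width and rises from the seat top along its +y edge, rear face flush with the rear of the seat.


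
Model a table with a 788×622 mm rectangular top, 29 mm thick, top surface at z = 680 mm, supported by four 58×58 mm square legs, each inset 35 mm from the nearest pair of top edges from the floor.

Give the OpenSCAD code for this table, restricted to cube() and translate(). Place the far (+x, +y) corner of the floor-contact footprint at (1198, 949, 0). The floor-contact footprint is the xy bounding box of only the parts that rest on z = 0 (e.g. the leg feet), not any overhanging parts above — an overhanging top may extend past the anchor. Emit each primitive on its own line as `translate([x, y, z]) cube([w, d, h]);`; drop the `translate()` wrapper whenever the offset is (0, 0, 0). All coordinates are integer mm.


// leg_h = 680 - 29 = 651
translate([445, 362, 651]) cube([788, 622, 29]);
translate([480, 397, 0]) cube([58, 58, 651]);
translate([1140, 397, 0]) cube([58, 58, 651]);
translate([480, 891, 0]) cube([58, 58, 651]);
translate([1140, 891, 0]) cube([58, 58, 651]);


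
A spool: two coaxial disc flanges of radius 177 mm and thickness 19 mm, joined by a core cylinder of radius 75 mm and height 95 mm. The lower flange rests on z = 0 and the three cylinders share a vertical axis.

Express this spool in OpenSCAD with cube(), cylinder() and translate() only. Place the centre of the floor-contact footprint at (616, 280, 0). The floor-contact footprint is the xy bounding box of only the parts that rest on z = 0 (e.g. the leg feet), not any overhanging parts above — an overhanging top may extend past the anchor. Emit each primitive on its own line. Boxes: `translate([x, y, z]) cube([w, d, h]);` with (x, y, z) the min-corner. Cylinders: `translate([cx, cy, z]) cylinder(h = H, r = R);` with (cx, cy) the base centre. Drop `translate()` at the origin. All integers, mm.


translate([616, 280, 0]) cylinder(h = 19, r = 177);
translate([616, 280, 19]) cylinder(h = 95, r = 75);
translate([616, 280, 114]) cylinder(h = 19, r = 177);


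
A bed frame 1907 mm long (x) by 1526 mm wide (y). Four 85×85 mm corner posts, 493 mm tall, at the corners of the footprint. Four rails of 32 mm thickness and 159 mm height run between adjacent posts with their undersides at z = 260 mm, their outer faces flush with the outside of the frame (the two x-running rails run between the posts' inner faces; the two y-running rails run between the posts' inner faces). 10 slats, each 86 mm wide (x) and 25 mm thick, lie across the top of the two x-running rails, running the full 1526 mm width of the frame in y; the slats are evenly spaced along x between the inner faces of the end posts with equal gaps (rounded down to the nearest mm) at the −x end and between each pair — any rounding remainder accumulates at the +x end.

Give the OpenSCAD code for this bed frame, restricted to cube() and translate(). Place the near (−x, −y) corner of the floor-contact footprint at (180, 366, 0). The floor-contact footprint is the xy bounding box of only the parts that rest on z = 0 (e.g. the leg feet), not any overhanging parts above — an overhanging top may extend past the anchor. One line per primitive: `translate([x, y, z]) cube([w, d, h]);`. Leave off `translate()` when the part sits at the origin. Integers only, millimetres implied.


translate([180, 366, 0]) cube([85, 85, 493]);
translate([180, 1807, 0]) cube([85, 85, 493]);
translate([2002, 366, 0]) cube([85, 85, 493]);
translate([2002, 1807, 0]) cube([85, 85, 493]);
translate([265, 366, 260]) cube([1737, 32, 159]);
translate([265, 1860, 260]) cube([1737, 32, 159]);
translate([180, 451, 260]) cube([32, 1356, 159]);
translate([2055, 451, 260]) cube([32, 1356, 159]);
translate([344, 366, 419]) cube([86, 1526, 25]);
translate([509, 366, 419]) cube([86, 1526, 25]);
translate([674, 366, 419]) cube([86, 1526, 25]);
translate([839, 366, 419]) cube([86, 1526, 25]);
translate([1004, 366, 419]) cube([86, 1526, 25]);
translate([1169, 366, 419]) cube([86, 1526, 25]);
translate([1334, 366, 419]) cube([86, 1526, 25]);
translate([1499, 366, 419]) cube([86, 1526, 25]);
translate([1664, 366, 419]) cube([86, 1526, 25]);
translate([1829, 366, 419]) cube([86, 1526, 25]);


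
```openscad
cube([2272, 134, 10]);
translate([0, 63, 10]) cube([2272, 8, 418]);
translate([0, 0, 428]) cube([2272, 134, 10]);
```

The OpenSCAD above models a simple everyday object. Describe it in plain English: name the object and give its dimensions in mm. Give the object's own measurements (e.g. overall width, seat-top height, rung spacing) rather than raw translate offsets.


An I-beam lying along x, 2272 mm long. Overall section height 438 mm. Two flanges 134 mm wide (y) and 10 mm thick, one on the floor and one at the top; a web 8 mm thick runs between them, centred on the flange width.


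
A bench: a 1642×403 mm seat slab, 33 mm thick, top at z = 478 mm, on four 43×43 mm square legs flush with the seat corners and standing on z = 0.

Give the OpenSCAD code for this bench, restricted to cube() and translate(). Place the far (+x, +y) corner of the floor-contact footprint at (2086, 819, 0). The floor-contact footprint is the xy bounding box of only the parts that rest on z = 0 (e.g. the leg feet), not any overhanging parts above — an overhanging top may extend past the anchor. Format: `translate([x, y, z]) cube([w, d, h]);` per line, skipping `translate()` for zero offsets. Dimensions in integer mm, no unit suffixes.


translate([444, 416, 445]) cube([1642, 403, 33]);
translate([444, 416, 0]) cube([43, 43, 445]);
translate([444, 776, 0]) cube([43, 43, 445]);
translate([2043, 416, 0]) cube([43, 43, 445]);
translate([2043, 776, 0]) cube([43, 43, 445]);


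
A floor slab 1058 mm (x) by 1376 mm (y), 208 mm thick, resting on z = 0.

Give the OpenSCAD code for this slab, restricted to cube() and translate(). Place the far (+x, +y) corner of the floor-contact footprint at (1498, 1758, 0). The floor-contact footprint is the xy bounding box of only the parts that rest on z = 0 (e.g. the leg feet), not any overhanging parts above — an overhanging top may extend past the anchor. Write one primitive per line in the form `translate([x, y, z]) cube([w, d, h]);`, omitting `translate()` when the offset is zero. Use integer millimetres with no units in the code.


translate([440, 382, 0]) cube([1058, 1376, 208]);


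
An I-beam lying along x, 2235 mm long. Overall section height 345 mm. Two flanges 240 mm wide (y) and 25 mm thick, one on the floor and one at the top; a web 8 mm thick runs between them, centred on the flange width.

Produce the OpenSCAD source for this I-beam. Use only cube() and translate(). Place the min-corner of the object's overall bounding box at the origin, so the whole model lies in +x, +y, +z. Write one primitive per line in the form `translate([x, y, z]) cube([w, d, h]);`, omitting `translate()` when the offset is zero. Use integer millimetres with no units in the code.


cube([2235, 240, 25]);
translate([0, 116, 25]) cube([2235, 8, 295]);
translate([0, 0, 320]) cube([2235, 240, 25]);


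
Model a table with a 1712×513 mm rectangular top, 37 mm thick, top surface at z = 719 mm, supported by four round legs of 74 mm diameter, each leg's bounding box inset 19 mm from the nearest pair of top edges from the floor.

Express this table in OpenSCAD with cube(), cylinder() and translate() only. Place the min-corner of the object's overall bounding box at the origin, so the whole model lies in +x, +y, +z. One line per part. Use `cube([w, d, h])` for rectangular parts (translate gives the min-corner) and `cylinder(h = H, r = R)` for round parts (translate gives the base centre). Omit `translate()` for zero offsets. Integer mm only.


translate([0, 0, 682]) cube([1712, 513, 37]);
translate([56, 56, 0]) cylinder(h = 682, r = 37);
translate([1656, 56, 0]) cylinder(h = 682, r = 37);
translate([56, 457, 0]) cylinder(h = 682, r = 37);
translate([1656, 457, 0]) cylinder(h = 682, r = 37);


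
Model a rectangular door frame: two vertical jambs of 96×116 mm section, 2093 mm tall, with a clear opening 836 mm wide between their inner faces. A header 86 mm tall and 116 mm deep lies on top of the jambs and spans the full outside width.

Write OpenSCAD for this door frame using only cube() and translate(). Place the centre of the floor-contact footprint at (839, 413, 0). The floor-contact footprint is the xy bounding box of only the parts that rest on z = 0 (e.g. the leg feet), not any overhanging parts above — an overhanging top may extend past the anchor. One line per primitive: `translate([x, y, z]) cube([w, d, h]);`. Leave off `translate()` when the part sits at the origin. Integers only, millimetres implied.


translate([325, 355, 0]) cube([96, 116, 2093]);
translate([1257, 355, 0]) cube([96, 116, 2093]);
translate([325, 355, 2093]) cube([1028, 116, 86]);


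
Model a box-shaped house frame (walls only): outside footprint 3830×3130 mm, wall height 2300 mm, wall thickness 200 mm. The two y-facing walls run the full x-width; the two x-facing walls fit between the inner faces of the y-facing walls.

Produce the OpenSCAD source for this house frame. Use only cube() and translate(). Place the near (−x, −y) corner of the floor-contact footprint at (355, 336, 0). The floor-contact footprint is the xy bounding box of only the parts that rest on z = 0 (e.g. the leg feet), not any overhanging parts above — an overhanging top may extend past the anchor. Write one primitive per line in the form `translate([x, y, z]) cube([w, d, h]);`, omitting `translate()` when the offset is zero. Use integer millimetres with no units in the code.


translate([355, 336, 0]) cube([3830, 200, 2300]);
translate([355, 3266, 0]) cube([3830, 200, 2300]);
translate([355, 536, 0]) cube([200, 2730, 2300]);
translate([3985, 536, 0]) cube([200, 2730, 2300]);


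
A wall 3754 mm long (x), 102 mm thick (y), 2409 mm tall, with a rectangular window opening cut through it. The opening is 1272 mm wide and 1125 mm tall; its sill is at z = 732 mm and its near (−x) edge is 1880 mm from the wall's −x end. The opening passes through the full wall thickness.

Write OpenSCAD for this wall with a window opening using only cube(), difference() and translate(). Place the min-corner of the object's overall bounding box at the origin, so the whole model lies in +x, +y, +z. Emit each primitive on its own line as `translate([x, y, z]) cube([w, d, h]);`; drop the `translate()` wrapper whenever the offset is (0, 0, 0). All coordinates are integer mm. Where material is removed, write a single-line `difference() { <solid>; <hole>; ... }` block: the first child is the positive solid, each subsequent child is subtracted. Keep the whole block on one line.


difference() { cube([3754, 102, 2409]); translate([1880, 0, 732]) cube([1272, 102, 1125]); }


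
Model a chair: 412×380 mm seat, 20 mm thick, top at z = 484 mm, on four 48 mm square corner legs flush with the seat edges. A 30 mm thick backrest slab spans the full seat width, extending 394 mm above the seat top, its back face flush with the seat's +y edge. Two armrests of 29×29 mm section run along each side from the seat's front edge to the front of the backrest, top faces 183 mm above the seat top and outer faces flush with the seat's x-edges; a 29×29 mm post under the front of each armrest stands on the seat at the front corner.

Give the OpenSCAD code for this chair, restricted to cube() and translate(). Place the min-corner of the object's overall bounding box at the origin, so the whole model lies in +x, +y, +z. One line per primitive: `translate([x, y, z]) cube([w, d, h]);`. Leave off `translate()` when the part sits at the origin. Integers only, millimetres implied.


translate([0, 0, 464]) cube([412, 380, 20]);
cube([48, 48, 464]);
translate([364, 0, 0]) cube([48, 48, 464]);
translate([0, 332, 0]) cube([48, 48, 464]);
translate([364, 332, 0]) cube([48, 48, 464]);
translate([0, 350, 484]) cube([412, 30, 394]);
translate([0, 0, 638]) cube([29, 350, 29]);
translate([383, 0, 638]) cube([29, 350, 29]);
translate([0, 0, 484]) cube([29, 29, 154]);
translate([383, 0, 484]) cube([29, 29, 154]);


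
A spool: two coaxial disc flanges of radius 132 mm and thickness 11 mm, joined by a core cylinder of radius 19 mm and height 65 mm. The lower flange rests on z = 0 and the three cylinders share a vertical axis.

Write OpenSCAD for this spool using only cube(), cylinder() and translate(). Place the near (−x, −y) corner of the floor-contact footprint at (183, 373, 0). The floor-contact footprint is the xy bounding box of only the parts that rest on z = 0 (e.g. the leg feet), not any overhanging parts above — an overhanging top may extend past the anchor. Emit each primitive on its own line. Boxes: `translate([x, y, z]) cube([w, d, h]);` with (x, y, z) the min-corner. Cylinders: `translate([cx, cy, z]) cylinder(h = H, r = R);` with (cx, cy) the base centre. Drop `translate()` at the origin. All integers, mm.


translate([315, 505, 0]) cylinder(h = 11, r = 132);
translate([315, 505, 11]) cylinder(h = 65, r = 19);
translate([315, 505, 76]) cylinder(h = 11, r = 132);


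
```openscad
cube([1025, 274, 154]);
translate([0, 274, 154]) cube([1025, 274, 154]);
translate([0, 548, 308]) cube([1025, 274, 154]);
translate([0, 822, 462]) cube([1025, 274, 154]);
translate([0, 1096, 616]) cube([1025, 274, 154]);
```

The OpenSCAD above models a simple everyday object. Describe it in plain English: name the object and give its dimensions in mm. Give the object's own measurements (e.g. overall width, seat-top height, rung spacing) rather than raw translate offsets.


A straight staircase of 5 solid steps. Each step is 1025 mm wide (x), 274 mm deep (y, the going) and 154 mm tall (the rise). The first step rests on the floor; each subsequent step sits one going further in +y and one rise higher in +z, directly behind and above the previous step with no overlap.


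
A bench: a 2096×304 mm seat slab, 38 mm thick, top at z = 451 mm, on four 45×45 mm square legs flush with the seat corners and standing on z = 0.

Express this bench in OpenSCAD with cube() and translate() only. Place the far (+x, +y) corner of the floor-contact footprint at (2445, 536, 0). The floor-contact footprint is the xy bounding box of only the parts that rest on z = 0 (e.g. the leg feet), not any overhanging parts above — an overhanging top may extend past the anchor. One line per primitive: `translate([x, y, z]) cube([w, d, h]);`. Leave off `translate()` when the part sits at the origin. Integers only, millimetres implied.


translate([349, 232, 413]) cube([2096, 304, 38]);
translate([349, 232, 0]) cube([45, 45, 413]);
translate([349, 491, 0]) cube([45, 45, 413]);
translate([2400, 232, 0]) cube([45, 45, 413]);
translate([2400, 491, 0]) cube([45, 45, 413]);


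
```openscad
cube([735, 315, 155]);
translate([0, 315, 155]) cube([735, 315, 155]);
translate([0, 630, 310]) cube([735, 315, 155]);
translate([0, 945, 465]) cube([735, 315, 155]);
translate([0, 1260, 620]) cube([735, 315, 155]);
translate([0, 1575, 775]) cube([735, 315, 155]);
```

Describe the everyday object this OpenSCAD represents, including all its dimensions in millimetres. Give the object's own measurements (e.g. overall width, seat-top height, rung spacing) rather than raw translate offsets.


A straight staircase of 6 solid steps. Each step is 735 mm wide (x), 315 mm deep (y, the going) and 155 mm tall (the rise). The first step rests on the floor; each subsequent step sits one going further in +y and one rise higher in +z, directly behind and above the previous step with no overlap.


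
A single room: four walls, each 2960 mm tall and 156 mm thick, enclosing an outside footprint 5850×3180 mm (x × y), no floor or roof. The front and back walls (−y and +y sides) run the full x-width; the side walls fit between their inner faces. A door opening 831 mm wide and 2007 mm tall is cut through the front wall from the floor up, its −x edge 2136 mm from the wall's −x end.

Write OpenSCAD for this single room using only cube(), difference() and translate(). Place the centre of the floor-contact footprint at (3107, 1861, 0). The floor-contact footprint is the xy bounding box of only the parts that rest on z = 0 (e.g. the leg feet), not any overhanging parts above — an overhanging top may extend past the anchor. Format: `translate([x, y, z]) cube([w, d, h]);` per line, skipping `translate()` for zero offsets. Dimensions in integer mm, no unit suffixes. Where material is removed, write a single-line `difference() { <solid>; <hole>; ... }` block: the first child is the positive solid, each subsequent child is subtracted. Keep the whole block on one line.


difference() { translate([182, 271, 0]) cube([5850, 156, 2960]); translate([2318, 271, 0]) cube([831, 156, 2007]); }
translate([182, 3295, 0]) cube([5850, 156, 2960]);
translate([182, 427, 0]) cube([156, 2868, 2960]);
translate([5876, 427, 0]) cube([156, 2868, 2960]);


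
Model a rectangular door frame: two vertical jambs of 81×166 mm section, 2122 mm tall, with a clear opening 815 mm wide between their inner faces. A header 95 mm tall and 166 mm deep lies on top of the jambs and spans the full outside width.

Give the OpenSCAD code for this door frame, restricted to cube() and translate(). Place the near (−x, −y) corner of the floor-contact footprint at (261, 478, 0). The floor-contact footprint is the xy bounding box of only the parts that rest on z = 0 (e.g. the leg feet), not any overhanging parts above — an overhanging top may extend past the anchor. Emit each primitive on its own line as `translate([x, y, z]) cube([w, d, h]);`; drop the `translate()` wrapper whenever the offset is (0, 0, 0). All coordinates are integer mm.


translate([261, 478, 0]) cube([81, 166, 2122]);
translate([1157, 478, 0]) cube([81, 166, 2122]);
translate([261, 478, 2122]) cube([977, 166, 95]);


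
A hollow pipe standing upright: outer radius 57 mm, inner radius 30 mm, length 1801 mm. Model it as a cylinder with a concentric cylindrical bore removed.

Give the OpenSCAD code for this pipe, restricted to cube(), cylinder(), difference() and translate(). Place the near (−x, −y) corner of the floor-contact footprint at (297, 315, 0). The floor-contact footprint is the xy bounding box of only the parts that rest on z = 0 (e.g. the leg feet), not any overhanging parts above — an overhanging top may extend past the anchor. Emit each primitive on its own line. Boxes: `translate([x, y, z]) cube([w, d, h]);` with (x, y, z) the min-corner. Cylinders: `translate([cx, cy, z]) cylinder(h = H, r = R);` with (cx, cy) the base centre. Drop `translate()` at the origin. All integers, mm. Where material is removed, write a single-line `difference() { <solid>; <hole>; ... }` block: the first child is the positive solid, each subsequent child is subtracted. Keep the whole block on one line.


difference() { translate([354, 372, 0]) cylinder(h = 1801, r = 57); translate([354, 372, 0]) cylinder(h = 1801, r = 30); }


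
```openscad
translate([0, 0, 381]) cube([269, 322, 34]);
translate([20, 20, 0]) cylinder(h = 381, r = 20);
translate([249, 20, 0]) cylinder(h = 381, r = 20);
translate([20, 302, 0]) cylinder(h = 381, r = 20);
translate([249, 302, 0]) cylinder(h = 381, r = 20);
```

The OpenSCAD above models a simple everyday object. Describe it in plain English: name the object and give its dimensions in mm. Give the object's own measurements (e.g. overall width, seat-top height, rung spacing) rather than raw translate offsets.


A simple wooden stool: a rectangular seat 269 mm (x) by 322 mm (y), 34 mm thick, top face at z = 415 mm, on four round legs, each 40 mm in diameter. The legs rest on z = 0, each leg's axis is inset half a diameter from the nearest pair of seat edges (so the leg's bounding box is flush with the corner).


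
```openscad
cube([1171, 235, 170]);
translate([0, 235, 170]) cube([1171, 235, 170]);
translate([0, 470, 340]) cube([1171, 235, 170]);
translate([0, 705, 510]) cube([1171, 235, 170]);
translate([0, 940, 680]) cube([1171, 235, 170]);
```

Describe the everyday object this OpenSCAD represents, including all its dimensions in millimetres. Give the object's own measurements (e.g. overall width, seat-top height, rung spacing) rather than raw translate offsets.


A straight staircase of 5 solid steps. Each step is 1171 mm wide (x), 235 mm deep (y, the going) and 170 mm tall (the rise). The first step rests on the floor; each subsequent step sits one going further in +y and one rise higher in +z, directly behind and above the previous step with no overlap.


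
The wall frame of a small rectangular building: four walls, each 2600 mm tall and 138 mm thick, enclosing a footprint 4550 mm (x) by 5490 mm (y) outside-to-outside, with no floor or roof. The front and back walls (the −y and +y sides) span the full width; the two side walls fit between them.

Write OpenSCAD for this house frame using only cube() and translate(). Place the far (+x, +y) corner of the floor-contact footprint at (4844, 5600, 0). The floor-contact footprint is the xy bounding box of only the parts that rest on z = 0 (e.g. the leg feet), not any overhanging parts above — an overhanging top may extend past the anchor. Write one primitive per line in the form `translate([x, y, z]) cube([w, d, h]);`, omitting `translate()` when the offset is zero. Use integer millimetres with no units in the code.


translate([294, 110, 0]) cube([4550, 138, 2600]);
translate([294, 5462, 0]) cube([4550, 138, 2600]);
translate([294, 248, 0]) cube([138, 5214, 2600]);
translate([4706, 248, 0]) cube([138, 5214, 2600]);


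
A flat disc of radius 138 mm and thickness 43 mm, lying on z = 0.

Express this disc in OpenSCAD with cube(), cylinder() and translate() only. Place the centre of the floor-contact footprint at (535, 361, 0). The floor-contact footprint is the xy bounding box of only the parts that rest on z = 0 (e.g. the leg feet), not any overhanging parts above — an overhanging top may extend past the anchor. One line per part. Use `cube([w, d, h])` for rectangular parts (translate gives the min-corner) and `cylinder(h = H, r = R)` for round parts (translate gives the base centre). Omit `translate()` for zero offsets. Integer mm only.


translate([535, 361, 0]) cylinder(h = 43, r = 138);


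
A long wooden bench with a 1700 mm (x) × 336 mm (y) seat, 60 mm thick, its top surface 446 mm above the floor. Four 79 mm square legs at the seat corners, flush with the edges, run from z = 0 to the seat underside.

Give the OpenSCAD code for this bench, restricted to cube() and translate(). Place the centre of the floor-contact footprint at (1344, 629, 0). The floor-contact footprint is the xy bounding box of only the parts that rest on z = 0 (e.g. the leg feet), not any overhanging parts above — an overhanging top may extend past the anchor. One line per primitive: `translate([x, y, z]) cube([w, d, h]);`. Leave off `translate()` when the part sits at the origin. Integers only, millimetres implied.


// leg_h = 446 − 60 = 386
translate([494, 461, 386]) cube([1700, 336, 60]);
translate([494, 461, 0]) cube([79, 79, 386]);
translate([494, 718, 0]) cube([79, 79, 386]);
translate([2115, 461, 0]) cube([79, 79, 386]);
translate([2115, 718, 0]) cube([79, 79, 386]);


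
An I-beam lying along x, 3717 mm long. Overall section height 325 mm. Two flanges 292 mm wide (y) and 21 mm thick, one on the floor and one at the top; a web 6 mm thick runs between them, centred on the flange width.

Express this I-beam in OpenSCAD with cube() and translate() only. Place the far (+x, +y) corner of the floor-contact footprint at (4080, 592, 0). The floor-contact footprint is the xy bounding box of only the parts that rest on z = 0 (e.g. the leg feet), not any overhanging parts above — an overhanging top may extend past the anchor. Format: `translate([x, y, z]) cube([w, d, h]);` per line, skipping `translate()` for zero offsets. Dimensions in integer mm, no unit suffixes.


translate([363, 300, 0]) cube([3717, 292, 21]);
translate([363, 443, 21]) cube([3717, 6, 283]);
translate([363, 300, 304]) cube([3717, 292, 21]);


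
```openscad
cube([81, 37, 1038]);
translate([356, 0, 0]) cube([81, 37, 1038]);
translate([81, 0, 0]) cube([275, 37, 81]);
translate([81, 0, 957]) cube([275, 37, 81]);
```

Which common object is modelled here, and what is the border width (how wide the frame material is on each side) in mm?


A picture frame. The border width is 81 mm.

Four thin pieces enclosing a rectangular opening — a picture frame. The two full-height stiles are 1038 mm tall; the top rail sits at z = 957 and is 81 mm tall, so the border above the opening is 1038 − 957 = 81 mm, matching the stile x-width.


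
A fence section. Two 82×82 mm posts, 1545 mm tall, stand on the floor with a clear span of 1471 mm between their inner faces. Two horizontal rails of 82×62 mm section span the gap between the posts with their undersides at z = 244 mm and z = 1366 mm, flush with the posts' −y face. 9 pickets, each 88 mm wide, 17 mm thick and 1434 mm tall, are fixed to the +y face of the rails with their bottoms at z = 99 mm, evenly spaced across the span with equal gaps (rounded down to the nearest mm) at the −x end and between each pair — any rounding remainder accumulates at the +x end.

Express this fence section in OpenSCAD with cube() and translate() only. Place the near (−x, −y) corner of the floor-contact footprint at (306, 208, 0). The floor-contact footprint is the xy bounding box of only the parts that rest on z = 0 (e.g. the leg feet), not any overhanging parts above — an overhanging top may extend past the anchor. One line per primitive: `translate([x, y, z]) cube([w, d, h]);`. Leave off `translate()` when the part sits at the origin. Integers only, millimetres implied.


translate([306, 208, 0]) cube([82, 82, 1545]);
translate([1859, 208, 0]) cube([82, 82, 1545]);
translate([388, 208, 244]) cube([1471, 82, 62]);
translate([388, 208, 1366]) cube([1471, 82, 62]);
translate([455, 290, 99]) cube([88, 17, 1434]);
translate([610, 290, 99]) cube([88, 17, 1434]);
translate([765, 290, 99]) cube([88, 17, 1434]);
translate([920, 290, 99]) cube([88, 17, 1434]);
translate([1075, 290, 99]) cube([88, 17, 1434]);
translate([1230, 290, 99]) cube([88, 17, 1434]);
translate([1385, 290, 99]) cube([88, 17, 1434]);
translate([1540, 290, 99]) cube([88, 17, 1434]);
translate([1695, 290, 99]) cube([88, 17, 1434]);


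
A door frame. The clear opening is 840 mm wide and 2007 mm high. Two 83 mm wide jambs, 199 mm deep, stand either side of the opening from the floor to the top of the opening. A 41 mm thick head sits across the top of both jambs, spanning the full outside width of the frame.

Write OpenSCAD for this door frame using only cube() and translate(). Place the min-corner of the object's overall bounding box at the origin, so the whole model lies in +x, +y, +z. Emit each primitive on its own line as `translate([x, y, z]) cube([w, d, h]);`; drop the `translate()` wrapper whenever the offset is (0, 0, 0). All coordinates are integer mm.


cube([83, 199, 2007]);
translate([923, 0, 0]) cube([83, 199, 2007]);
translate([0, 0, 2007]) cube([1006, 199, 41]);


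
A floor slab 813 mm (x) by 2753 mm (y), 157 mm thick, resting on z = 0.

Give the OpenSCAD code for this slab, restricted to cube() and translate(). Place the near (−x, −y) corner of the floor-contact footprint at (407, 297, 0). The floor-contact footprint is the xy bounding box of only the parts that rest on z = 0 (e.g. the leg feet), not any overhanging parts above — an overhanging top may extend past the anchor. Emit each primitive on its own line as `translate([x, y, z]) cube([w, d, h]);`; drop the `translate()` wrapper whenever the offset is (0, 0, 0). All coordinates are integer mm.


translate([407, 297, 0]) cube([813, 2753, 157]);


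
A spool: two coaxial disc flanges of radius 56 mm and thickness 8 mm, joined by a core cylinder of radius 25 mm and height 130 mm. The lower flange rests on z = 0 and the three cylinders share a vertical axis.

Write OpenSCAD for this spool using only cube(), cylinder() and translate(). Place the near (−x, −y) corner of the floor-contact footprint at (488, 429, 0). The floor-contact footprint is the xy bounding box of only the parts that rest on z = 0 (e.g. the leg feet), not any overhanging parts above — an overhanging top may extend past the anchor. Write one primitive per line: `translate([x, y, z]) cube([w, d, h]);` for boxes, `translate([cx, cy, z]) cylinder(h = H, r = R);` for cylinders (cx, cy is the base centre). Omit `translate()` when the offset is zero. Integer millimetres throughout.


translate([544, 485, 0]) cylinder(h = 8, r = 56);
translate([544, 485, 8]) cylinder(h = 130, r = 25);
translate([544, 485, 138]) cylinder(h = 8, r = 56);


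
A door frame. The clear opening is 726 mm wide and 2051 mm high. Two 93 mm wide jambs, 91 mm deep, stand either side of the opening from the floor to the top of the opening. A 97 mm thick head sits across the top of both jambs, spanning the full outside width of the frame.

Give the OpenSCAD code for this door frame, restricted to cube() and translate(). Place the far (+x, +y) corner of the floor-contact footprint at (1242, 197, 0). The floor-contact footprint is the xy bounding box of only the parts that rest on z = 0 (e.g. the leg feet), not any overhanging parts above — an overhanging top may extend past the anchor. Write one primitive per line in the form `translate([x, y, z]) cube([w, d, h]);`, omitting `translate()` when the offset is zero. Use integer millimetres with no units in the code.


translate([330, 106, 0]) cube([93, 91, 2051]);
translate([1149, 106, 0]) cube([93, 91, 2051]);
translate([330, 106, 2051]) cube([912, 91, 97]);


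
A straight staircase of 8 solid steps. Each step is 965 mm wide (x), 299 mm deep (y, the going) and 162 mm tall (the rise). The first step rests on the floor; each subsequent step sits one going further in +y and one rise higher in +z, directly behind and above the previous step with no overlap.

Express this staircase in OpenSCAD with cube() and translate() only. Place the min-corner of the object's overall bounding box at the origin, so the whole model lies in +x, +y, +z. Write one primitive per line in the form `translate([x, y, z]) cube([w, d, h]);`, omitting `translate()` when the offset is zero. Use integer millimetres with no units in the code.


cube([965, 299, 162]);
translate([0, 299, 162]) cube([965, 299, 162]);
translate([0, 598, 324]) cube([965, 299, 162]);
translate([0, 897, 486]) cube([965, 299, 162]);
translate([0, 1196, 648]) cube([965, 299, 162]);
translate([0, 1495, 810]) cube([965, 299, 162]);
translate([0, 1794, 972]) cube([965, 299, 162]);
translate([0, 2093, 1134]) cube([965, 299, 162]);


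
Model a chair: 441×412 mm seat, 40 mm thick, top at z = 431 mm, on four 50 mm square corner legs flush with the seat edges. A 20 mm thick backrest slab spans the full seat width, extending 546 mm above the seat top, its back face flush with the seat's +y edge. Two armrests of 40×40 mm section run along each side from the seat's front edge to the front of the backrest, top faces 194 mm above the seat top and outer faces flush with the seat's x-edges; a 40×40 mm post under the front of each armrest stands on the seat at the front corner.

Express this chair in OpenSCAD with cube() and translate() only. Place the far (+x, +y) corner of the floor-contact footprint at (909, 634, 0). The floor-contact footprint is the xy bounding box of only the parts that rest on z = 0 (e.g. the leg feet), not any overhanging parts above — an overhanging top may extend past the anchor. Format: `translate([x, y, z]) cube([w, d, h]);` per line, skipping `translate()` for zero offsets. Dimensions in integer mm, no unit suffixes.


// leg_h = 431 - 40 = 391
// arm post h = 194 - 40 = 154
translate([468, 222, 391]) cube([441, 412, 40]);
translate([468, 222, 0]) cube([50, 50, 391]);
translate([859, 222, 0]) cube([50, 50, 391]);
translate([468, 584, 0]) cube([50, 50, 391]);
translate([859, 584, 0]) cube([50, 50, 391]);
translate([468, 614, 431]) cube([441, 20, 546]);
translate([468, 222, 585]) cube([40, 392, 40]);
translate([869, 222, 585]) cube([40, 392, 40]);
translate([468, 222, 431]) cube([40, 40, 154]);
translate([869, 222, 431]) cube([40, 40, 154]);


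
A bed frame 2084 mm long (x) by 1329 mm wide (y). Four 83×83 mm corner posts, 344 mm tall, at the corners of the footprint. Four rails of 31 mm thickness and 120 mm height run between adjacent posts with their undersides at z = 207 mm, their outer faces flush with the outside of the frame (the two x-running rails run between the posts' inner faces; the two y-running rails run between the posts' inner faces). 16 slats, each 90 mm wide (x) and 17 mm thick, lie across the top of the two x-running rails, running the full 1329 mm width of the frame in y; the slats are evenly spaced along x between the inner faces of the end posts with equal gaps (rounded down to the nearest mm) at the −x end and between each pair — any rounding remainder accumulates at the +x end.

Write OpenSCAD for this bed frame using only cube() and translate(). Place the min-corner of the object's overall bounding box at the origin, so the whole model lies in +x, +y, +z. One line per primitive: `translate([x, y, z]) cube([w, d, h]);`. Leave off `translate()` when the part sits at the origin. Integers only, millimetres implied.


cube([83, 83, 344]);
translate([0, 1246, 0]) cube([83, 83, 344]);
translate([2001, 0, 0]) cube([83, 83, 344]);
translate([2001, 1246, 0]) cube([83, 83, 344]);
translate([83, 0, 207]) cube([1918, 31, 120]);
translate([83, 1298, 207]) cube([1918, 31, 120]);
translate([0, 83, 207]) cube([31, 1163, 120]);
translate([2053, 83, 207]) cube([31, 1163, 120]);
translate([111, 0, 327]) cube([90, 1329, 17]);
translate([229, 0, 327]) cube([90, 1329, 17]);
translate([347, 0, 327]) cube([90, 1329, 17]);
translate([465, 0, 327]) cube([90, 1329, 17]);
translate([583, 0, 327]) cube([90, 1329, 17]);
translate([701, 0, 327]) cube([90, 1329, 17]);
translate([819, 0, 327]) cube([90, 1329, 17]);
translate([937, 0, 327]) cube([90, 1329, 17]);
translate([1055, 0, 327]) cube([90, 1329, 17]);
translate([1173, 0, 327]) cube([90, 1329, 17]);
translate([1291, 0, 327]) cube([90, 1329, 17]);
translate([1409, 0, 327]) cube([90, 1329, 17]);
translate([1527, 0, 327]) cube([90, 1329, 17]);
translate([1645, 0, 327]) cube([90, 1329, 17]);
translate([1763, 0, 327]) cube([90, 1329, 17]);
translate([1881, 0, 327]) cube([90, 1329, 17]);
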